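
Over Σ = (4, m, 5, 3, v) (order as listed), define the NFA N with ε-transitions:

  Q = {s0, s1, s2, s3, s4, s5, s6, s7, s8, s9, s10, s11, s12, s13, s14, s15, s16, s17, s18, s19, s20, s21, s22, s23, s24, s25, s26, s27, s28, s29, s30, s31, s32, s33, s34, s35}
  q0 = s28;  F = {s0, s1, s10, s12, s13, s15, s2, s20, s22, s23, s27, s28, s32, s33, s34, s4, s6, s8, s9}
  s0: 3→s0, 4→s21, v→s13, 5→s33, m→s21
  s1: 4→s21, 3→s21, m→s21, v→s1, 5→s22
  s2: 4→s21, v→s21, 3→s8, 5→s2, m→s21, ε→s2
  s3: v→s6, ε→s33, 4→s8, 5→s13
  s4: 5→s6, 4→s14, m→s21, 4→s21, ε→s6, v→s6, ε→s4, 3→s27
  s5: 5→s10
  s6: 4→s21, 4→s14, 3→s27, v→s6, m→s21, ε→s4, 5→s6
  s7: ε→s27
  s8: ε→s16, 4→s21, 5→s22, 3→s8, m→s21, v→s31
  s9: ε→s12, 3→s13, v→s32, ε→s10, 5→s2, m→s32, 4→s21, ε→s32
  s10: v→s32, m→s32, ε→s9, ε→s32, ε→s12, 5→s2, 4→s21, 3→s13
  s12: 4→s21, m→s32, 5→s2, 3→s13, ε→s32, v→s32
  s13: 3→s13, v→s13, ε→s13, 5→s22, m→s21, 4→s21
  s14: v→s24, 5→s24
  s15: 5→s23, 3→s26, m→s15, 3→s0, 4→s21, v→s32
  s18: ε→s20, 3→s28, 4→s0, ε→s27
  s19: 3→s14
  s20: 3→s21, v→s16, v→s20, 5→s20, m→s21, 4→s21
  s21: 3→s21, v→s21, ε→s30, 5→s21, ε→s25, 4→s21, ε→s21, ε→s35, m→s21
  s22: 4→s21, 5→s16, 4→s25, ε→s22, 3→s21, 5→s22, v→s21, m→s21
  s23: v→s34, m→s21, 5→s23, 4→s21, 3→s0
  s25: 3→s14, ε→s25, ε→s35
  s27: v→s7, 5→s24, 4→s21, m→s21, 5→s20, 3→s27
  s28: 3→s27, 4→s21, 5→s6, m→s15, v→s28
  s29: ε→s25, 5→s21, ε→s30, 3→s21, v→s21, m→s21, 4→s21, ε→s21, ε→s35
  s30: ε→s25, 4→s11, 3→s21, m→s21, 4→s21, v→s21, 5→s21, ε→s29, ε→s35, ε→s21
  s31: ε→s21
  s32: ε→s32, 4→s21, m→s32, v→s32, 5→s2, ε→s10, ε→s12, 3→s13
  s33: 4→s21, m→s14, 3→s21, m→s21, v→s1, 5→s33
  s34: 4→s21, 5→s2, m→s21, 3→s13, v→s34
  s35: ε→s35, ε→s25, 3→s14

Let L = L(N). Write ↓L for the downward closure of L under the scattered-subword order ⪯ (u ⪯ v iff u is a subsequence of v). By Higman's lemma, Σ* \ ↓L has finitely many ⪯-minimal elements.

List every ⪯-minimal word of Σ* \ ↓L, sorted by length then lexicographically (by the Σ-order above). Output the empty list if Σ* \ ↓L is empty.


|Q|=36, |F|=19, |δ|=168 (38 ε).
min D↑ (16 st, q0=0, F={1}): 0:4→1,m→2,5→3,3→4,v→0 1:4→1,m→1,5→1,3→1,v→1 2:4→1,m→2,5→5,3→6,v→7 3:4→1,m→1,5→3,3→4,v→3 4:4→1,m→1,5→8,3→4,v→4 5:4→1,m→1,5→5,3→6,v→9 6:4→1,m→1,5→10,3→6,v→11 7:4→1,m→7,5→12,3→11,v→7 8:4→1,m→1,5→8,3→1,v→8 9:4→1,m→1,5→12,3→11,v→9 10:4→1,m→1,5→10,3→1,v→13 11:4→1,m→1,5→14,3→11,v→11 12:4→1,m→1,5→12,3→15,v→1 13:4→1,m→1,5→14,3→1,v→13 14:4→1,m→1,5→14,3→1,v→1 15:4→1,m→1,5→14,3→15,v→1.
'4': run [31, 8] end={s11,s14,s21,s24,s25,s29,s30,s35} ∉↓L; 1/1 del acc.
'5m': N↓-sim [31, 24, 8] end={s11,s14,s21,s24,s25,s29,s30,s35} — reject; 2/2 deletions ∈↓L.
'3m': |S_i|=[31, 20, 8] end={s11,s14,s21,s24,s25,s29,s30,s35} ∉↓L; 2/2 del acc.
'353': |S_i|=[31, 20, 13, 8] end={s11,s14,s21,s24,s25,s29,s30,s35} — reject; 3/3 single-dels accept.
'mv5v': run [31, 25, 20, 13, 9] end={s11,s14,s21,s24,s25,s29,s30,s31,s35} — reject; 4/4 deletions ∈↓L.
5 minimals (antichain).

Antichain: [4, 5m, 3m, 353, mv5v].


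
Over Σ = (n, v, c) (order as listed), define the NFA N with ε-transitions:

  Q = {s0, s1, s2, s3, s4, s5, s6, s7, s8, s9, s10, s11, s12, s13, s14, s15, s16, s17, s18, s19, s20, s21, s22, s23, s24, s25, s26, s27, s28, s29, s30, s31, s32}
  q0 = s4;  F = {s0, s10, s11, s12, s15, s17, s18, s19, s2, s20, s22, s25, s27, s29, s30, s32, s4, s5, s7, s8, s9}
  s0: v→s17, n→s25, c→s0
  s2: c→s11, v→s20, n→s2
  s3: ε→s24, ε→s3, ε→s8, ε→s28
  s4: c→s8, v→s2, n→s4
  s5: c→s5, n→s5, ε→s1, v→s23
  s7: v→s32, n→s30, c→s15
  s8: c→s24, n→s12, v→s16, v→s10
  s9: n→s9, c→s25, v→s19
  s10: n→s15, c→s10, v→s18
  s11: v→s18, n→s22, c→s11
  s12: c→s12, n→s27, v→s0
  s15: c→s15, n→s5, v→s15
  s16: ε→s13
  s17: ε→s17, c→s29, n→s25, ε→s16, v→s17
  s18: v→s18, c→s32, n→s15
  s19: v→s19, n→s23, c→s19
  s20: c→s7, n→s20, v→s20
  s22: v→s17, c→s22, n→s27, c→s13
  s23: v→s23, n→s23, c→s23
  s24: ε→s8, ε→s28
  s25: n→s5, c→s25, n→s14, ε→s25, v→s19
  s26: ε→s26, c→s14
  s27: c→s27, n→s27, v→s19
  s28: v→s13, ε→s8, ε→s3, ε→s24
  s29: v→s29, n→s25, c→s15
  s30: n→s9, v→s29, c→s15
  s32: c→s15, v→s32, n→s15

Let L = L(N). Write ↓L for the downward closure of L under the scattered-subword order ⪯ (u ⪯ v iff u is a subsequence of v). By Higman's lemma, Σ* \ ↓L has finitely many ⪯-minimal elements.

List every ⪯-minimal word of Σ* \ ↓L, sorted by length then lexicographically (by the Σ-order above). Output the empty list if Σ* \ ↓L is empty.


|Q|=33, |F|=21, |δ|=86 (15 ε).
min D↑ (22 st, q0=0, F={21}): 0:n→0,v→1,c→2 1:n→1,v→3,c→4 2:n→5,v→6,c→2 3:n→3,v→3,c→7 4:n→8,v→9,c→4 5:n→10,v→11,c→5 6:n→12,v→9,c→6 7:n→13,v→14,c→12 8:n→10,v→15,c→8 9:n→12,v→9,c→14 10:n→10,v→16,c→10 11:n→17,v→15,c→11 12:n→18,v→12,c→12 13:n→19,v→20,c→12 14:n→12,v→14,c→12 15:n→17,v→15,c→20 16:n→21,v→16,c→16 17:n→18,v→16,c→17 18:n→18,v→21,c→18 19:n→19,v→16,c→17 20:n→17,v→20,c→12 21:n→21,v→21,c→21 [Hopcroft].
'cnnvn': run [29, 26, 17, 8, 2, 1] end={s23} — reject; 5/5 deletions ∈↓L.
'cvnnv': |S_i|=[29, 26, 15, 7, 4, 1] end={s23} ∉↓L; 5/5 del acc.
'vvccnv': N↓-sim [29, 23, 17, 12, 7, 4, 1] end={s23} — reject; 6/6 single-dels accept.
3 words, ⪯-incomp.

A = [cnnvn, cvnnv, vvccnv].


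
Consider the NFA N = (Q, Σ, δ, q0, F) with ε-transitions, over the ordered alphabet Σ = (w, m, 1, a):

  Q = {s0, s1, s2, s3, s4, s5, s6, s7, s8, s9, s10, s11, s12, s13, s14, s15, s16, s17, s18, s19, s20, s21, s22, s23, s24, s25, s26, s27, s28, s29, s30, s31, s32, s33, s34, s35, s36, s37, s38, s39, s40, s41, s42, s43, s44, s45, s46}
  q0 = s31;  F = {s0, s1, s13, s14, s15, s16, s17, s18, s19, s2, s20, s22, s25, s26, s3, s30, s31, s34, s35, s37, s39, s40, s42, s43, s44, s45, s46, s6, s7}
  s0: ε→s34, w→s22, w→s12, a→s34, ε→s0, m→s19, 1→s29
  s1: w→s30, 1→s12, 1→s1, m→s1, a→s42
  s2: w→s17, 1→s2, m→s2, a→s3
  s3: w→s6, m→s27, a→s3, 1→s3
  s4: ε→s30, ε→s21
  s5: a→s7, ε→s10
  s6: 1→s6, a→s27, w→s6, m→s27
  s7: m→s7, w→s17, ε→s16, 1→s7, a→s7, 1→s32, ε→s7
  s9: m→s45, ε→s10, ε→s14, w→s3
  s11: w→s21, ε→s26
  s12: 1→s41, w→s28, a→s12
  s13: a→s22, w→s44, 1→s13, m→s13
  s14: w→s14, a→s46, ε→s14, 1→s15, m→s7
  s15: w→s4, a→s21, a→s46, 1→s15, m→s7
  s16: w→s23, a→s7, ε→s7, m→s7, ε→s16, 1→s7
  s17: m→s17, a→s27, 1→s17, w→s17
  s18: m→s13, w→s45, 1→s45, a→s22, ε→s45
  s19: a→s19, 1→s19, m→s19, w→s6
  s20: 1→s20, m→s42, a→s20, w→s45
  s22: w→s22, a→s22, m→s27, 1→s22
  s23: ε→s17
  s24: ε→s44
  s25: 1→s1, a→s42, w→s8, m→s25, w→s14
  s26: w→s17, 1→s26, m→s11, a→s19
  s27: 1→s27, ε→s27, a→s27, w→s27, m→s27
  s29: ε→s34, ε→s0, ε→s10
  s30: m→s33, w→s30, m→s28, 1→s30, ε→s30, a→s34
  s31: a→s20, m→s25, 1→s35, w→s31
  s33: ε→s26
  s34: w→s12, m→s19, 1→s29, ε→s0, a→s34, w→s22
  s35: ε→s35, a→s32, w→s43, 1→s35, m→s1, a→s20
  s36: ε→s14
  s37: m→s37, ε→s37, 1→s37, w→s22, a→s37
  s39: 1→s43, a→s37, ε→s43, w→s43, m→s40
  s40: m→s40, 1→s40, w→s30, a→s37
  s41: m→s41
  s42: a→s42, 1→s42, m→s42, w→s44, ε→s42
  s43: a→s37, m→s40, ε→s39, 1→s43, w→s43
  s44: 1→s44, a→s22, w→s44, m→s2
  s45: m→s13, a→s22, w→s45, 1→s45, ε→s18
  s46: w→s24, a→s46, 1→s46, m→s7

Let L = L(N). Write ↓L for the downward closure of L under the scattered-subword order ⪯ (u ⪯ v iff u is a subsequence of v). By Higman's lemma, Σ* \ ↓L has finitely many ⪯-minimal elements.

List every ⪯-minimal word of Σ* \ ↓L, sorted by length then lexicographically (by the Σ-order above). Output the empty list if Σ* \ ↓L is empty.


min(Σ*\↓L) = [awam, mwmwa, 1wawm].

|Q|=47, |F|=29, |δ|=166 (30 ε).
min D↑ (26 st, q0=0, F={22}): 0:w→0,m→1,1→2,a→3 1:w→4,m→1,1→5,a→6 2:w→7,m→5,1→2,a→3 3:w→8,m→6,1→3,a→3 4:w→4,m→9,1→10,a→11 5:w→12,m→5,1→5,a→6 6:w→13,m→6,1→6,a→6 7:w→7,m→14,1→7,a→15 8:w→8,m→16,1→8,a→17 9:w→18,m→9,1→9,a→9 10:w→12,m→9,1→10,a→11 11:w→13,m→9,1→11,a→11 12:w→12,m→19,1→12,a→20 13:w→13,m→21,1→13,a→17 14:w→12,m→14,1→14,a→15 15:w→17,m→15,1→15,a→15 16:w→13,m→16,1→16,a→17 17:w→17,m→22,1→17,a→17 18:w→18,m→18,1→18,a→22 19:w→18,m→19,1→19,a→23 20:w→17,m→23,1→20,a→20 21:w→18,m→21,1→21,a→24 22:w→22,m→22,1→22,a→22 23:w→25,m→23,1→23,a→23 24:w→25,m→22,1→24,a→24 25:w→25,m→22,1→25,a→22.
'awam': run [43, 28, 15, 7, 2] end={s27,s41} rej; 4/4 single-dels accept.
'mwmwa': |S_i|=[43, 36, 30, 16, 5, 1] end={s27} rej; 5/5 del acc.
'1wawm': N↓-sim [43, 39, 30, 13, 6, 2] end={s27,s41} rej; 5/5 single-dels accept.
3 obstructions.


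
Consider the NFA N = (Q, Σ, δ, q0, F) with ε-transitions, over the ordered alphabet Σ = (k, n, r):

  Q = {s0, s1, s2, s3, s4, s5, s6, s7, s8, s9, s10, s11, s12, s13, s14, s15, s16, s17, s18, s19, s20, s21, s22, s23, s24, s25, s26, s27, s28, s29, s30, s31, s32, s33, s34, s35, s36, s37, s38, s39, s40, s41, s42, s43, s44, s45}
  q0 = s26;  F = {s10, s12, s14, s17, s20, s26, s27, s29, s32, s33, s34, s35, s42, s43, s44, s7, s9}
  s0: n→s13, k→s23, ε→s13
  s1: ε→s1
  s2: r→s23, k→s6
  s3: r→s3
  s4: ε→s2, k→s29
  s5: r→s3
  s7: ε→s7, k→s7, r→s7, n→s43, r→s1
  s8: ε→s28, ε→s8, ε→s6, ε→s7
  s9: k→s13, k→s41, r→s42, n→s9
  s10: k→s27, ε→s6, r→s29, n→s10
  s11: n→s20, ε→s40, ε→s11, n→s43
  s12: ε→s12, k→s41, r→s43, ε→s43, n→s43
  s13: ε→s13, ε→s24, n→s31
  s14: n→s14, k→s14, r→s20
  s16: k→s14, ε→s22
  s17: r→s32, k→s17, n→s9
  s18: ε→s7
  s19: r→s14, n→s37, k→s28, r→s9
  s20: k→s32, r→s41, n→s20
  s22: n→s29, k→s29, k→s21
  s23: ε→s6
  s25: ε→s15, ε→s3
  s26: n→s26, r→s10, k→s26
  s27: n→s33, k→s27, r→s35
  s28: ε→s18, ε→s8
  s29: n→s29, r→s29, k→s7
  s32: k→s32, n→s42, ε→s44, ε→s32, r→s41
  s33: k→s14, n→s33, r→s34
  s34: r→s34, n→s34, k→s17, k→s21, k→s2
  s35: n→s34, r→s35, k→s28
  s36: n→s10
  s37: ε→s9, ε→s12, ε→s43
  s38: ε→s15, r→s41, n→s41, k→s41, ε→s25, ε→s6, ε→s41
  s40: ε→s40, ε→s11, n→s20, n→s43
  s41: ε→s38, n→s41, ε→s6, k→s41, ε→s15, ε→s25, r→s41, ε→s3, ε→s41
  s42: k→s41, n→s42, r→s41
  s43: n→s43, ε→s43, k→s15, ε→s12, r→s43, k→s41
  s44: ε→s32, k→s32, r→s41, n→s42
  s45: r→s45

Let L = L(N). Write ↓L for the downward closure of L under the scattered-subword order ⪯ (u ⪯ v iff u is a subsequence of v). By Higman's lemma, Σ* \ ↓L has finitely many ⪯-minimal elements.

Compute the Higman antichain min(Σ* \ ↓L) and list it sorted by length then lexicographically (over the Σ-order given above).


min(Σ*\↓L) = [rrknk, rknkrr].

|Q|=46, |F|=17, |δ|=126 (42 ε).
min D↑ (16 st, q0=0, F={12}): 0:k→0,n→0,r→1 1:k→2,n→1,r→3 2:k→2,n→4,r→5 3:k→6,n→3,r→3 4:k→7,n→4,r→8 5:k→6,n→8,r→5 6:k→6,n→9,r→6 7:k→7,n→7,r→10 8:k→11,n→8,r→8 9:k→12,n→9,r→9 10:k→13,n→10,r→12 11:k→11,n→14,r→13 12:k→12,n→12,r→12 13:k→13,n→15,r→12 14:k→12,n→14,r→15 15:k→12,n→15,r→12.
'rrknk': N↓-sim [33, 32, 28, 24, 13, 9] end={s13,s15,s24,s25,s3,s31,s38,s41,s6} — reject; 5/5 del acc.
'rknkrr': |S_i|=[33, 32, 30, 23, 19, 11, 6] end={s15,s25,s3,s38,s41,s6} rej; 6/6 single-dels accept.
2 minimals (antichain).


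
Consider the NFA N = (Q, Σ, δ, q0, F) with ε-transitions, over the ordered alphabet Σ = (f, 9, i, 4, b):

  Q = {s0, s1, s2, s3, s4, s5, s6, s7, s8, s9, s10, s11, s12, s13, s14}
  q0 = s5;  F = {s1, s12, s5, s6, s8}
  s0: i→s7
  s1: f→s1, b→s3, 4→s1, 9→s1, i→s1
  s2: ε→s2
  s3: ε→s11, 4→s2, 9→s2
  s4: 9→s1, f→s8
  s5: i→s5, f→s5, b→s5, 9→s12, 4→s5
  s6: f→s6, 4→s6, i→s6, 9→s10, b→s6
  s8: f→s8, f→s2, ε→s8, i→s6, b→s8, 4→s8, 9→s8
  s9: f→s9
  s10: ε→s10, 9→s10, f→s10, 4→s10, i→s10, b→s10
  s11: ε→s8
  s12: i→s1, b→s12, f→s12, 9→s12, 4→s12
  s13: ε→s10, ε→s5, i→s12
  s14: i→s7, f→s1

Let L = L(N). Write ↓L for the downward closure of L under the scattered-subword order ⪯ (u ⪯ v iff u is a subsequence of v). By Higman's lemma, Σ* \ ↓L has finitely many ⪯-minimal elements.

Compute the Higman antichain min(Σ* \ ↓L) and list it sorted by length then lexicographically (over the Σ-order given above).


min(Σ*\↓L) = [9ibi9].

|Q|=15, |F|=5, |δ|=47 (7 ε).
min D↑ (6 st, q0=0, F={5}): 0:f→0,9→1,i→0,4→0,b→0 1:f→1,9→1,i→2,4→1,b→1 2:f→2,9→2,i→2,4→2,b→3 3:f→3,9→3,i→4,4→3,b→3 4:f→4,9→5,i→4,4→4,b→4 5:f→5,9→5,i→5,4→5,b→5 [Hopcroft].
'9ibi9': run [9, 8, 7, 6, 2, 1] end={s10} ∉↓L; 5/5 single-dels accept.
1 words, ⪯-incomp.


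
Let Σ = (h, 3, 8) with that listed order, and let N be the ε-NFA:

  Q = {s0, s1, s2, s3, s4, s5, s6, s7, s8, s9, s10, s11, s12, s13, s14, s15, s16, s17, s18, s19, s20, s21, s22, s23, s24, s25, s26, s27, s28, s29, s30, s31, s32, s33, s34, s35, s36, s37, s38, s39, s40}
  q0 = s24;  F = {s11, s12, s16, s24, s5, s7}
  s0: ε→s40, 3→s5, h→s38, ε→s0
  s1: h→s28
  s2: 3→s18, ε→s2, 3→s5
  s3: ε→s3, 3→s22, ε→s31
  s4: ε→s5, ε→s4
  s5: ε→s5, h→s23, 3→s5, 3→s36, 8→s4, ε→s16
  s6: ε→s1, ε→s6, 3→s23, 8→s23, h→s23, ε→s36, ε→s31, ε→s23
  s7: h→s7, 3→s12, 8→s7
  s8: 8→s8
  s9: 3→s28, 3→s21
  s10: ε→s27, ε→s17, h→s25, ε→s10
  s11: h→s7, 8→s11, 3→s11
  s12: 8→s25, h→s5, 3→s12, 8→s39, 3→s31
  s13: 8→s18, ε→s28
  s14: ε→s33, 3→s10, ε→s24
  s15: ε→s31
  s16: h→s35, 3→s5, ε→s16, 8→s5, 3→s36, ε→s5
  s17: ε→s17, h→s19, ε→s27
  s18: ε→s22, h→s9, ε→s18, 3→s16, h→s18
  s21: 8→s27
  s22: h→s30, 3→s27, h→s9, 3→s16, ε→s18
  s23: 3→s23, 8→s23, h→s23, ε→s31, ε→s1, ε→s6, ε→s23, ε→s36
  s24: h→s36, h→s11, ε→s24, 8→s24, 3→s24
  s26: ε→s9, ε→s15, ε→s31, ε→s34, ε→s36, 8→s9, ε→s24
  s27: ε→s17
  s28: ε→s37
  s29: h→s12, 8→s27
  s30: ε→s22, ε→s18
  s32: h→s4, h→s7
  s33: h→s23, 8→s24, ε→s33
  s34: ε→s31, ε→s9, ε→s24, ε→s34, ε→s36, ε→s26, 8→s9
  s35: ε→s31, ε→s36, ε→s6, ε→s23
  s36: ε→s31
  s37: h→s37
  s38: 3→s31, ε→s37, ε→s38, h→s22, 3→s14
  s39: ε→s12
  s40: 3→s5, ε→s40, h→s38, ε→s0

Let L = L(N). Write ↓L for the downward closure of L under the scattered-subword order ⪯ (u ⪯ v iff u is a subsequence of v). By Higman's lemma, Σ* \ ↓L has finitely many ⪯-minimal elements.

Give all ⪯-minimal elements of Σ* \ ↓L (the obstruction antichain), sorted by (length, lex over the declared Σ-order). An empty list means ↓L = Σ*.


|Q|=41, |F|=6, |δ|=125 (61 ε).
min D↑ (6 st, q0=0, F={5}): 0:h→1,3→0,8→0 1:h→2,3→1,8→1 2:h→2,3→3,8→2 3:h→4,3→3,8→3 4:h→5,3→4,8→4 5:h→5,3→5,8→5 (ε-aug+det+¬).
'hh3hh': N↓-sim [17, 16, 15, 14, 11, 8] end={s1,s23,s28,s31,s35,s36,s37,s6} rej; 5/5 deletions ∈↓L.
1 minimals (antichain).

min(Σ*\↓L) = [hh3hh].


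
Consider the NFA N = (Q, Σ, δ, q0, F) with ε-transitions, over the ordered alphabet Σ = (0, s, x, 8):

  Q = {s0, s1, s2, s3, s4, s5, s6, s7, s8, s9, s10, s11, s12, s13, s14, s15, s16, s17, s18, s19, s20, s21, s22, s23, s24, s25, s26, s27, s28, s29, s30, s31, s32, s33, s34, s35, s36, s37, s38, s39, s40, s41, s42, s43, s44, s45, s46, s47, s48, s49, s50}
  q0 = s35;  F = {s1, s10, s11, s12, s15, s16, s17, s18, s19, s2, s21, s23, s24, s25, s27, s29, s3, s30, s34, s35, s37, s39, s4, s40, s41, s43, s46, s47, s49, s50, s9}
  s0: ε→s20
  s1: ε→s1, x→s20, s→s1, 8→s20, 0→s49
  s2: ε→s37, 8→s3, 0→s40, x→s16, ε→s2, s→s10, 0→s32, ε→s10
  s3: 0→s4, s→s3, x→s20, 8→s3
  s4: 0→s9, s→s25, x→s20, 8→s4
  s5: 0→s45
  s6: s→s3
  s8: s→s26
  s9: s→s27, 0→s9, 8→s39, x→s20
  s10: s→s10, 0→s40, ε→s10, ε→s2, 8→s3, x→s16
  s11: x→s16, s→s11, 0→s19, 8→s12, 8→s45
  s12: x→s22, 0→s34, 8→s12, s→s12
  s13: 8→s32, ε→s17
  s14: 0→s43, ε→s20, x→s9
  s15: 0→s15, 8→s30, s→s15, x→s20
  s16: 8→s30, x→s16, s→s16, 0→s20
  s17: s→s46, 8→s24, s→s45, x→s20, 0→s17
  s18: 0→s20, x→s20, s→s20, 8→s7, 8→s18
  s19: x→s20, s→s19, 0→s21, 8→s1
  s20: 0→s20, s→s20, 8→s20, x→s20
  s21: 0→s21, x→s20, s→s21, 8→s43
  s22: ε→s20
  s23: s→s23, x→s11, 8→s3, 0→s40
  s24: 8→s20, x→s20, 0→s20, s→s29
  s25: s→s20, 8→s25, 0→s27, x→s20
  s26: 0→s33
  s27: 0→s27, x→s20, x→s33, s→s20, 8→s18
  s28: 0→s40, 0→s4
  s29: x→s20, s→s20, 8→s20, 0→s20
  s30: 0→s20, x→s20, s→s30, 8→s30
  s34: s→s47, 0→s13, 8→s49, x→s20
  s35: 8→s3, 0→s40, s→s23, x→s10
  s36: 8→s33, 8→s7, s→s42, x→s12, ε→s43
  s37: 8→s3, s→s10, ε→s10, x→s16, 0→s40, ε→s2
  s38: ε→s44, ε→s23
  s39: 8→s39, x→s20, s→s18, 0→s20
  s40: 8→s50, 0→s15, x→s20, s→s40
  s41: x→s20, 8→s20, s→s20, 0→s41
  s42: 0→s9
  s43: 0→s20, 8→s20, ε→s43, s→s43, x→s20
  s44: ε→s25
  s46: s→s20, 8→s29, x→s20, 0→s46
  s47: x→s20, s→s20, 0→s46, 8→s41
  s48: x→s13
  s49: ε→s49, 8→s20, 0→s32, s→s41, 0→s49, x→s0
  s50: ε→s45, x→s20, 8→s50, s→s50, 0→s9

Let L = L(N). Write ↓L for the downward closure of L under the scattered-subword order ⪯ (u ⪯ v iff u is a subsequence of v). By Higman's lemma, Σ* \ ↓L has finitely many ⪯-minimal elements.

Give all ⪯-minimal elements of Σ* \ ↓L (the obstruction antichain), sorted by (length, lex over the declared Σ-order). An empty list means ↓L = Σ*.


|Q|=51, |F|=31, |δ|=168 (19 ε).
min D↑ (30 st, q0=0, F={6}): 0:0→1,s→2,x→3,8→4 1:0→5,s→1,x→6,8→7 2:0→1,s→2,x→8,8→4 3:0→1,s→3,x→9,8→4 4:0→10,s→4,x→6,8→4 5:0→5,s→5,x→6,8→11 6:0→6,s→6,x→6,8→6 7:0→12,s→7,x→6,8→7 8:0→13,s→8,x→9,8→14 9:0→6,s→9,x→9,8→11 10:0→12,s→15,x→6,8→10 11:0→6,s→11,x→6,8→11 12:0→12,s→16,x→6,8→17 13:0→18,s→13,x→6,8→19 14:0→20,s→14,x→6,8→14 15:0→16,s→6,x→6,8→15 16:0→16,s→6,x→6,8→21 17:0→6,s→21,x→6,8→17 18:0→18,s→18,x→6,8→22 19:0→23,s→19,x→6,8→6 20:0→24,s→25,x→6,8→23 21:0→6,s→6,x→6,8→21 22:0→6,s→22,x→6,8→6 23:0→23,s→26,x→6,8→6 24:0→24,s→27,x→6,8→28 25:0→27,s→6,x→6,8→26 26:0→26,s→6,x→6,8→6 27:0→27,s→6,x→6,8→29 28:0→6,s→29,x→6,8→6 29:0→6,s→6,x→6,8→6.
'0x': run [39, 29, 3] end={s0,s20,s33} — reject; 2/2 single-dels accept.
'8x': |S_i|=[39, 28, 4] end={s0,s20,s22,s33} — reject; 2/2 deletions ∈↓L.
'xx0': run [39, 37, 6, 1] end={s20} ∉↓L; 3/3 single-dels accept.
'0080': N↓-sim [39, 29, 21, 9, 1] end={s20} — reject; 4/4 del acc.
'80ss': |S_i|=[39, 28, 21, 11, 1] end={s20} rej; 4/4 del acc.
'sx088': |S_i|=[39, 38, 23, 17, 9, 1] end={s20} rej; 5/5 single-dels accept.
6 obstructions.

A = [0x, 8x, xx0, 0080, 80ss, sx088].


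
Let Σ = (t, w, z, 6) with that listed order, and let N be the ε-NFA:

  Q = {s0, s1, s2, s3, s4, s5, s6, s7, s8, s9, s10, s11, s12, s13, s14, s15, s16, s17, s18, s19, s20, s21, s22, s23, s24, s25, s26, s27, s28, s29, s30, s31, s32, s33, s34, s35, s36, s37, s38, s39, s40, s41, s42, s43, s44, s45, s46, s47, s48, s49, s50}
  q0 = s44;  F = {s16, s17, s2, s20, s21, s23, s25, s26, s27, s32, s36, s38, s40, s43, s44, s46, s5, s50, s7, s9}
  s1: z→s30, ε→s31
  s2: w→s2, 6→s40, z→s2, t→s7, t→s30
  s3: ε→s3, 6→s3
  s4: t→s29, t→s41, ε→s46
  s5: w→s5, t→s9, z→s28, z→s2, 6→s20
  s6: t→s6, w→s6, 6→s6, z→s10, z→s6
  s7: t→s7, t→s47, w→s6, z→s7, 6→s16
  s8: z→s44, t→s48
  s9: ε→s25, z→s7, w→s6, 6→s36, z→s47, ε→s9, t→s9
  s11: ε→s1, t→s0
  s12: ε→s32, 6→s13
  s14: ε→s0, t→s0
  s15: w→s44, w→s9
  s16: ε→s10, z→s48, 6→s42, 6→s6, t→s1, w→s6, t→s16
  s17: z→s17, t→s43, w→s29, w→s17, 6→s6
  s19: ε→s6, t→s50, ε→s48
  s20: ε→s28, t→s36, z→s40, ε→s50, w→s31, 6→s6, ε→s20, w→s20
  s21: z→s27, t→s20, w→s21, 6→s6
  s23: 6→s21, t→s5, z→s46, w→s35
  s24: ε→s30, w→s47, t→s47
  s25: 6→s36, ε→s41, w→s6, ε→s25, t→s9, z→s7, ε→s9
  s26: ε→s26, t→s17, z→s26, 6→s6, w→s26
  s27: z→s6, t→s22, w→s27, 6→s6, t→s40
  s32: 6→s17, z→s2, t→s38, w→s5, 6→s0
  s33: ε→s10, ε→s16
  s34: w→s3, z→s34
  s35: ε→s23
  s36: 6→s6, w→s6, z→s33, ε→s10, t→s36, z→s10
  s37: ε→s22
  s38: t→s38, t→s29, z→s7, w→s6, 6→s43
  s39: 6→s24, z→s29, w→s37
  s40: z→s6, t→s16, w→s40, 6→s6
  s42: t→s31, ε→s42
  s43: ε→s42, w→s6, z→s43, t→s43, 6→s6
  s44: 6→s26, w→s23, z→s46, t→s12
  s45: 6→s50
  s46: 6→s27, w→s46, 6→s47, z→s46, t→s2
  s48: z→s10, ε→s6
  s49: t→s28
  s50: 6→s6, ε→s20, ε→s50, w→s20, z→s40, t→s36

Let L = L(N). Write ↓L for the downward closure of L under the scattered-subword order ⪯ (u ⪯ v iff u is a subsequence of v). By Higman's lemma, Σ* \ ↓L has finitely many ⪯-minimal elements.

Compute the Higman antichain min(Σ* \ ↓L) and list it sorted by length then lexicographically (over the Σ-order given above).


|Q|=51, |F|=20, |δ|=150 (29 ε).
min D↑ (19 st, q0=0, F={11}): 0:t→1,w→2,z→3,6→4 1:t→5,w→6,z→7,6→8 2:t→6,w→2,z→3,6→9 3:t→7,w→3,z→3,6→10 4:t→8,w→4,z→4,6→11 5:t→5,w→11,z→12,6→13 6:t→14,w→6,z→7,6→15 7:t→12,w→7,z→7,6→16 8:t→13,w→8,z→8,6→11 9:t→15,w→9,z→10,6→11 10:t→16,w→10,z→11,6→11 11:t→11,w→11,z→11,6→11 12:t→12,w→11,z→12,6→17 13:t→13,w→11,z→13,6→11 14:t→14,w→11,z→12,6→18 15:t→18,w→15,z→16,6→11 16:t→17,w→16,z→11,6→11 17:t→17,w→11,z→11,6→11 18:t→18,w→11,z→17,6→11.
'66': N↓-sim [37, 24, 4] end={s10,s31,s42,s6} ∉↓L; 2/2 del acc.
'ttw': N↓-sim [37, 30, 18, 2] end={s10,s6} — reject; 3/3 del acc.
'z6z': |S_i|=[37, 21, 12, 4] end={s10,s30,s48,s6} rej; 3/3 deletions ∈↓L.
'w6zz': |S_i|=[37, 31, 18, 12, 4] end={s10,s30,s48,s6} — reject; 4/4 single-dels accept.
4 obstructions.

min(Σ*\↓L) = [66, ttw, z6z, w6zz].


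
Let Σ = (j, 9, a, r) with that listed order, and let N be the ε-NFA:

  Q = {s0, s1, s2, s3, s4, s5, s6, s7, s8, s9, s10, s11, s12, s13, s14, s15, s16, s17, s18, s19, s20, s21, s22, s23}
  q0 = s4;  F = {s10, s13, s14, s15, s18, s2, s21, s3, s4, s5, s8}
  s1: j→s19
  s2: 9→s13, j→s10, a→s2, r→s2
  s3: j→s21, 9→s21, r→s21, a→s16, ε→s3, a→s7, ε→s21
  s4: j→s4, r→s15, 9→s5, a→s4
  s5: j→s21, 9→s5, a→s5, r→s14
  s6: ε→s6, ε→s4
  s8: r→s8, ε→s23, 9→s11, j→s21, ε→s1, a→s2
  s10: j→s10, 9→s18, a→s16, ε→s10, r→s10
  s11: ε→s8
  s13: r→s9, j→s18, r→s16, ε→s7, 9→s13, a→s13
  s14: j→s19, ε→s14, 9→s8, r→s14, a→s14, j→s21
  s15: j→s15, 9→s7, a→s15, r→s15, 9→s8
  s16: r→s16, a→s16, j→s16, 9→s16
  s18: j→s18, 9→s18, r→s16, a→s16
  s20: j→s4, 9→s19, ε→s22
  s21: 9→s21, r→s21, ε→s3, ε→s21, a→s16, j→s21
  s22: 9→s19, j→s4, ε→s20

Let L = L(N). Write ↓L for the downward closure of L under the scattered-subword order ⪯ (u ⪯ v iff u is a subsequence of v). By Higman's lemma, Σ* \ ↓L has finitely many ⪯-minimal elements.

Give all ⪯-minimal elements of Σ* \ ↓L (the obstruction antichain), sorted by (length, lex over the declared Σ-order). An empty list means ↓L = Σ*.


A = [9ja, r9a9r].

|Q|=24, |F|=11, |δ|=71 (14 ε).
min D↑ (11 st, q0=0, F={6}): 0:j→0,9→1,a→0,r→2 1:j→3,9→1,a→1,r→4 2:j→2,9→5,a→2,r→2 3:j→3,9→3,a→6,r→3 4:j→3,9→5,a→4,r→4 5:j→3,9→5,a→7,r→5 6:j→6,9→6,a→6,r→6 7:j→8,9→9,a→7,r→7 8:j→8,9→10,a→6,r→8 9:j→10,9→9,a→9,r→6 10:j→10,9→10,a→6,r→6.
'9ja': run [18, 16, 7, 2] end={s16,s7} ∉↓L; 3/3 deletions ∈↓L.
'r9a9r': run [18, 16, 14, 7, 5, 2] end={s16,s9} — reject; 5/5 del acc.
2 minimals (antichain).


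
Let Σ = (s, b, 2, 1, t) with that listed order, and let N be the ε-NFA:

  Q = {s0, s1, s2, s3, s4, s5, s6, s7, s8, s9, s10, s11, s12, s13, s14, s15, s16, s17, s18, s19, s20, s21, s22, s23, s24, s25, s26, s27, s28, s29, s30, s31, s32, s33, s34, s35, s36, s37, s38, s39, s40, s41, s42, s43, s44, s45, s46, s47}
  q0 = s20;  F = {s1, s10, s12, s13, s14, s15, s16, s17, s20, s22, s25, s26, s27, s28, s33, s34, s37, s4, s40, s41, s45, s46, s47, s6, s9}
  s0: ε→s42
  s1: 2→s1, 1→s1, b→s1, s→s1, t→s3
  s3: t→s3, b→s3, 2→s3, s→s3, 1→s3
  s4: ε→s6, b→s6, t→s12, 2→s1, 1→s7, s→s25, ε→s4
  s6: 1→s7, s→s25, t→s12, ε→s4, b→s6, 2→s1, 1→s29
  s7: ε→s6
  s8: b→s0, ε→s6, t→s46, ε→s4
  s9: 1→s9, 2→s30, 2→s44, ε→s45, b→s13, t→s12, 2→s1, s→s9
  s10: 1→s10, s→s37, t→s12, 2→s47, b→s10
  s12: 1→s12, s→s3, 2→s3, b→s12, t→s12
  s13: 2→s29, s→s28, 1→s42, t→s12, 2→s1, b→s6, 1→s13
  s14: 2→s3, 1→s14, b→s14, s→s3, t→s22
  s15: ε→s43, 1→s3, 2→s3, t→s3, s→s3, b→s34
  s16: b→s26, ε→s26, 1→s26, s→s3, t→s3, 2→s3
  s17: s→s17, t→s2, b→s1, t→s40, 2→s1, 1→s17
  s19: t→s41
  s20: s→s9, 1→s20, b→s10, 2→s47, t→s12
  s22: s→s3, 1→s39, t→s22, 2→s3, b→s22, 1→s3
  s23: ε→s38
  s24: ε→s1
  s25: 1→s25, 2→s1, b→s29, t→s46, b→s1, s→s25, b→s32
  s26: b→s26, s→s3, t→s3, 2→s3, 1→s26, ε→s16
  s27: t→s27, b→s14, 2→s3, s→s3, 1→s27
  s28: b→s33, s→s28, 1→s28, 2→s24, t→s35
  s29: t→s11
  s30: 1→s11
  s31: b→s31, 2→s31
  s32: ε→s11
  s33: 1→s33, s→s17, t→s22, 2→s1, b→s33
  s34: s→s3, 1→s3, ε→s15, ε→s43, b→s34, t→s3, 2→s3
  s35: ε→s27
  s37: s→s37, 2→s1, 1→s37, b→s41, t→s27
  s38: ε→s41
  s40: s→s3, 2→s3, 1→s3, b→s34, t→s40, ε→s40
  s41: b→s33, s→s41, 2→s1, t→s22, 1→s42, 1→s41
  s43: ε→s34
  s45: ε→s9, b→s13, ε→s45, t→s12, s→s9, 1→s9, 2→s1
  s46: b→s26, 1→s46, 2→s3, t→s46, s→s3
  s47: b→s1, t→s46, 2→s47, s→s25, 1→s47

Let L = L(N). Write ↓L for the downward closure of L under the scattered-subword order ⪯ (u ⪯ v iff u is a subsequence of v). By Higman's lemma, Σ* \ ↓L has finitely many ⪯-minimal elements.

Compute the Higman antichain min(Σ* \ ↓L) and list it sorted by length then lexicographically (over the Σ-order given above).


Antichain: [ts, t2, s2t, 2bt, bsbt1, sbbsbt].

|Q|=48, |F|=25, |δ|=169 (22 ε).
min D↑ (22 st, q0=0, F={10}): 0:s→1,b→2,2→3,1→0,t→4 1:s→1,b→5,2→6,1→1,t→4 2:s→7,b→2,2→3,1→2,t→4 3:s→8,b→6,2→3,1→3,t→9 4:s→10,b→4,2→10,1→4,t→4 5:s→11,b→12,2→6,1→5,t→4 6:s→6,b→6,2→6,1→6,t→10 7:s→7,b→13,2→6,1→7,t→14 8:s→8,b→6,2→6,1→8,t→9 9:s→10,b→15,2→10,1→9,t→9 10:s→10,b→10,2→10,1→10,t→10 11:s→11,b→16,2→6,1→11,t→14 12:s→8,b→12,2→6,1→12,t→4 13:s→13,b→16,2→6,1→13,t→17 14:s→10,b→18,2→10,1→14,t→14 15:s→10,b→15,2→10,1→15,t→10 16:s→19,b→16,2→6,1→16,t→17 17:s→10,b→17,2→10,1→10,t→17 18:s→10,b→18,2→10,1→18,t→17 19:s→19,b→6,2→6,1→19,t→20 20:s→10,b→21,2→10,1→10,t→20 21:s→10,b→21,2→10,1→10,t→10 [Hopcroft].
'ts': |S_i|=[38, 16, 1] end={s3} ∉↓L; 2/2 deletions ∈↓L.
't2': run [38, 16, 1] end={s3} ∉↓L; 2/2 single-dels accept.
's2t': N↓-sim [38, 35, 7, 2] end={s11,s3} — reject; 3/3 deletions ∈↓L.
'2bt': run [38, 13, 7, 2] end={s11,s3} rej; 3/3 deletions ∈↓L.
'bsbt1': run [38, 33, 26, 19, 9, 2] end={s3,s39} ∉↓L; 5/5 single-dels accept.
'sbbsbt': |S_i|=[38, 35, 30, 23, 15, 10, 2] end={s11,s3} ∉↓L; 6/6 del acc.
6 minimals (antichain).


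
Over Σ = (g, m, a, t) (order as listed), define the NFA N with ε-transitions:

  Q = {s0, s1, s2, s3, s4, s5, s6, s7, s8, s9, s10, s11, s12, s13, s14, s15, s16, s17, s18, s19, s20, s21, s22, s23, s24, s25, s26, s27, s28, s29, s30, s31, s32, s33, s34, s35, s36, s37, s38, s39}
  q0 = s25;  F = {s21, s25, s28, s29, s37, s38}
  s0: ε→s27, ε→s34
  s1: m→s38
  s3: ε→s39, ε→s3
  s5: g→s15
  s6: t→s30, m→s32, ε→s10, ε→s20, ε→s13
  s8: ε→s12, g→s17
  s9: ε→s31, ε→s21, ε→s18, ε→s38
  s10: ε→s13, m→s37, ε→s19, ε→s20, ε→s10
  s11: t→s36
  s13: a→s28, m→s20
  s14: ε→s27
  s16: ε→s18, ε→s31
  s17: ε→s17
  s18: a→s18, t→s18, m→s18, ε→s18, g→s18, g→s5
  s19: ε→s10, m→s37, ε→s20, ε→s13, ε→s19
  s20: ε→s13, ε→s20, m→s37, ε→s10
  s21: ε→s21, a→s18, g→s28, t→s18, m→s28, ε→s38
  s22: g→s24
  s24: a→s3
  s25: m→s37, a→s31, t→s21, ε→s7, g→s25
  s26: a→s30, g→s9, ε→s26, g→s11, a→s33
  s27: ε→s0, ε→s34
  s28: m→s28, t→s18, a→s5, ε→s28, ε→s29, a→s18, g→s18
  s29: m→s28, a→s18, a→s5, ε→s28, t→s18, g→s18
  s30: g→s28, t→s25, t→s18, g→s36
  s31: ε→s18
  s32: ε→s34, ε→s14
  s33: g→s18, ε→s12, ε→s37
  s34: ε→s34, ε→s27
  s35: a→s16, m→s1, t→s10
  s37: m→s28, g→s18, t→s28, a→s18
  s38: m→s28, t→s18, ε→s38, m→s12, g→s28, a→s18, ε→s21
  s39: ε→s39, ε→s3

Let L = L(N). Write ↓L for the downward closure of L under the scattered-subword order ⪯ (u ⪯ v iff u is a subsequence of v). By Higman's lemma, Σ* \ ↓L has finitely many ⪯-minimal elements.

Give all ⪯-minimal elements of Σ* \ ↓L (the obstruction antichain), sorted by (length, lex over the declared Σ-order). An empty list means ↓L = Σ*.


|Q|=40, |F|=6, |δ|=105 (48 ε).
min D↑ (5 st, q0=0, F={2}): 0:g→0,m→1,a→2,t→3 1:g→2,m→4,a→2,t→4 2:g→2,m→2,a→2,t→2 3:g→4,m→4,a→2,t→2 4:g→2,m→4,a→2,t→2 (ε-aug+det+¬).
'a': run [12, 4] end={s15,s18,s31,s5} ∉↓L; 1/1 del acc.
'mg': N↓-sim [12, 7, 3] end={s15,s18,s5} rej; 2/2 deletions ∈↓L.
'tt': N↓-sim [12, 8, 3] end={s15,s18,s5} ∉↓L; 2/2 single-dels accept.
'mmt': N↓-sim [12, 7, 5, 3] end={s15,s18,s5} — reject; 3/3 deletions ∈↓L.
'tgg': |S_i|=[12, 8, 5, 3] end={s15,s18,s5} rej; 3/3 single-dels accept.
5 minimals (antichain).

A = [a, mg, tt, mmt, tgg].


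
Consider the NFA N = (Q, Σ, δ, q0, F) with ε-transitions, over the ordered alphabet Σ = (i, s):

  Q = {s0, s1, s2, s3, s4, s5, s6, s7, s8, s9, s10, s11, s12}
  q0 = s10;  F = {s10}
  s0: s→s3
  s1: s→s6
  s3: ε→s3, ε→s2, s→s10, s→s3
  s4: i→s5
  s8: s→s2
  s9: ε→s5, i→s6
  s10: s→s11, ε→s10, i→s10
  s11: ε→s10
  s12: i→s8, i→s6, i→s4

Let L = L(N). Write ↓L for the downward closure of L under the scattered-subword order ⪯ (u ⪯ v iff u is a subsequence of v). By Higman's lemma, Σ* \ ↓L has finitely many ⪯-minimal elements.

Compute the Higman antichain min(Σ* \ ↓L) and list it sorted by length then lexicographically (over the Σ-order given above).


A = [].

|Q|=13, |F|=1, |δ|=17 (5 ε).
min D↑ (1 st, q0=0, F={}): 0:i→0,s→0 [Hopcroft].
L(D↑) = ∅; no obstructions.


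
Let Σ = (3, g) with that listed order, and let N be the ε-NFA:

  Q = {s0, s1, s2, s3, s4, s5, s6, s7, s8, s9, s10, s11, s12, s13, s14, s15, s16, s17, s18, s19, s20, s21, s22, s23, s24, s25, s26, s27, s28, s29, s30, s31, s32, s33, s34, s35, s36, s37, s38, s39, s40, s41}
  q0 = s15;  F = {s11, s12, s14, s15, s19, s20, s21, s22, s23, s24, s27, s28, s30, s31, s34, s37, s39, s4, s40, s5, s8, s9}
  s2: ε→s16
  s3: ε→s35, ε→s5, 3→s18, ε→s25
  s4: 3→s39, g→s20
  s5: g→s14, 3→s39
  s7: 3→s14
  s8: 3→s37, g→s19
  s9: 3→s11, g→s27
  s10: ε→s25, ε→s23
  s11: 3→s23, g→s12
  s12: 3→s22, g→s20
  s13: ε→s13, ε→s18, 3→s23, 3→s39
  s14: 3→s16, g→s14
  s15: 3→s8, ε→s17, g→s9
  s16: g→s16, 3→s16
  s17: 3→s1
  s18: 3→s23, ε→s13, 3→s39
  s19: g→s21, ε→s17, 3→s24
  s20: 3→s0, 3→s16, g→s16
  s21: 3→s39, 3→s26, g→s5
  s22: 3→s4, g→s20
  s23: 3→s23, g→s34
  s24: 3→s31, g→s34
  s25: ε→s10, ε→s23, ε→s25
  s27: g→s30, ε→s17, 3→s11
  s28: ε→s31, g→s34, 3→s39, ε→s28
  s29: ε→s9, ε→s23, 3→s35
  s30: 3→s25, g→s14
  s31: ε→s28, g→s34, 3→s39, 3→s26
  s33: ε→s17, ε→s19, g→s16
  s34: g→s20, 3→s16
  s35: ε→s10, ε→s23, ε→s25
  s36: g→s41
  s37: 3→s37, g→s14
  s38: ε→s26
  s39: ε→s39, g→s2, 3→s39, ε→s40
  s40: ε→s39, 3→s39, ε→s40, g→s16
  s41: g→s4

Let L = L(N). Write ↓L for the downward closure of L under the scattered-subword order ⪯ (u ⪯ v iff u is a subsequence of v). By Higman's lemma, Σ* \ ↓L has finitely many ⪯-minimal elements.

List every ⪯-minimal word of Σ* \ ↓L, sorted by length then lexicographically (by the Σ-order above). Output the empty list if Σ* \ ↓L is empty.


Antichain: [33g3, 3gg3g, g3gg3, g3ggg, gggg3, 3g333g].

|Q|=42, |F|=22, |δ|=90 (30 ε).
min D↑ (21 st, q0=0, F={13}): 0:3→1,g→2 1:3→3,g→4 2:3→5,g→6 3:3→3,g→7 4:3→8,g→9 5:3→10,g→11 6:3→5,g→12 7:3→13,g→7 8:3→14,g→15 9:3→16,g→17 10:3→10,g→15 11:3→18,g→19 12:3→10,g→7 13:3→13,g→13 14:3→16,g→15 15:3→13,g→19 16:3→16,g→13 17:3→16,g→7 18:3→20,g→19 19:3→13,g→13 20:3→16,g→19.
'33g3': run [30, 26, 17, 6, 2] end={s0,s16} ∉↓L; 4/4 del acc.
'3gg3g': N↓-sim [30, 26, 20, 11, 6, 2] end={s16,s2} — reject; 5/5 deletions ∈↓L.
'g3gg3': |S_i|=[30, 27, 19, 10, 4, 2] end={s0,s16} — reject; 5/5 del acc.
'g3ggg': |S_i|=[30, 27, 19, 10, 4, 1] end={s16} rej; 5/5 single-dels accept.
'gggg3': |S_i|=[30, 27, 22, 16, 6, 2] end={s0,s16} rej; 5/5 deletions ∈↓L.
'3g333g': N↓-sim [30, 26, 20, 14, 11, 6, 2] end={s16,s2} rej; 6/6 single-dels accept.
6 words, ⪯-incomp.


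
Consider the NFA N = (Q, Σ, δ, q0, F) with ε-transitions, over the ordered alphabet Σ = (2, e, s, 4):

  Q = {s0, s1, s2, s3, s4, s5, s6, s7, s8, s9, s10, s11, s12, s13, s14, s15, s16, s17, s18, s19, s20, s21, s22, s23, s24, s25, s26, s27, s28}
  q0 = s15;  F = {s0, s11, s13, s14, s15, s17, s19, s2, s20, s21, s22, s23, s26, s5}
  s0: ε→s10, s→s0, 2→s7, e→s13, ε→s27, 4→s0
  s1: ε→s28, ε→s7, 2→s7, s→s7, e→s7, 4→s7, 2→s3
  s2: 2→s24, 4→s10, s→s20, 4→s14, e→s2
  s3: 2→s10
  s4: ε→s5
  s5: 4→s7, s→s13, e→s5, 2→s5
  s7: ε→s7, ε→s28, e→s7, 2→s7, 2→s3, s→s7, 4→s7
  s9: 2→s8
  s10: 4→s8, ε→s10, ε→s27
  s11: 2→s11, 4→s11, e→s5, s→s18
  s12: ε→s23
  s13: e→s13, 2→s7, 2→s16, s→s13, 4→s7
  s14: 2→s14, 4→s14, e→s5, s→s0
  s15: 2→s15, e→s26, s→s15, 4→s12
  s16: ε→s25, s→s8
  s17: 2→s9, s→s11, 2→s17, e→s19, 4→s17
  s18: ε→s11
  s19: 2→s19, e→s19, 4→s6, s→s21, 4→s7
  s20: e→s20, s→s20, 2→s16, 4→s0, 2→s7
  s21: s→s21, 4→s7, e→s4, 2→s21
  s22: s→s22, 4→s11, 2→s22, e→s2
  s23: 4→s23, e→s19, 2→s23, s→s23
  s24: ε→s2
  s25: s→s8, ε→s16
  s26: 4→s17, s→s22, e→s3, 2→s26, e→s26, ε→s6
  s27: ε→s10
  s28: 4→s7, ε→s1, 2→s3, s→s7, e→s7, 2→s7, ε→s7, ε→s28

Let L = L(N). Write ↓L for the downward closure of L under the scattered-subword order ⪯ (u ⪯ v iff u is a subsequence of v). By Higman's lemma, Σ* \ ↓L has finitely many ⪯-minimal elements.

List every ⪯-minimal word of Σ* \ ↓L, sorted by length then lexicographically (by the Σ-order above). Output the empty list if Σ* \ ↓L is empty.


|Q|=29, |F|=14, |δ|=101 (19 ε).
min D↑ (15 st, q0=0, F={9}): 0:2→0,e→1,s→0,4→2 1:2→1,e→1,s→3,4→4 2:2→2,e→5,s→2,4→2 3:2→3,e→6,s→3,4→7 4:2→4,e→5,s→7,4→4 5:2→5,e→5,s→8,4→9 6:2→6,e→6,s→10,4→11 7:2→7,e→12,s→7,4→7 8:2→8,e→12,s→8,4→9 9:2→9,e→9,s→9,4→9 10:2→9,e→10,s→10,4→13 11:2→11,e→12,s→13,4→11 12:2→12,e→12,s→14,4→9 13:2→9,e→14,s→13,4→13 14:2→9,e→14,s→14,4→9 (ε-aug+det+¬).
'4e4': |S_i|=[29, 23, 15, 8] end={s1,s10,s27,s28,s3,s6,s7,s8} — reject; 3/3 single-dels accept.
'eses2': |S_i|=[29, 26, 21, 17, 12, 9] end={s1,s10,s16,s25,s27,s28,s3,s7,s8} ∉↓L; 5/5 deletions ∈↓L.
2 obstructions.

Antichain: [4e4, eses2].


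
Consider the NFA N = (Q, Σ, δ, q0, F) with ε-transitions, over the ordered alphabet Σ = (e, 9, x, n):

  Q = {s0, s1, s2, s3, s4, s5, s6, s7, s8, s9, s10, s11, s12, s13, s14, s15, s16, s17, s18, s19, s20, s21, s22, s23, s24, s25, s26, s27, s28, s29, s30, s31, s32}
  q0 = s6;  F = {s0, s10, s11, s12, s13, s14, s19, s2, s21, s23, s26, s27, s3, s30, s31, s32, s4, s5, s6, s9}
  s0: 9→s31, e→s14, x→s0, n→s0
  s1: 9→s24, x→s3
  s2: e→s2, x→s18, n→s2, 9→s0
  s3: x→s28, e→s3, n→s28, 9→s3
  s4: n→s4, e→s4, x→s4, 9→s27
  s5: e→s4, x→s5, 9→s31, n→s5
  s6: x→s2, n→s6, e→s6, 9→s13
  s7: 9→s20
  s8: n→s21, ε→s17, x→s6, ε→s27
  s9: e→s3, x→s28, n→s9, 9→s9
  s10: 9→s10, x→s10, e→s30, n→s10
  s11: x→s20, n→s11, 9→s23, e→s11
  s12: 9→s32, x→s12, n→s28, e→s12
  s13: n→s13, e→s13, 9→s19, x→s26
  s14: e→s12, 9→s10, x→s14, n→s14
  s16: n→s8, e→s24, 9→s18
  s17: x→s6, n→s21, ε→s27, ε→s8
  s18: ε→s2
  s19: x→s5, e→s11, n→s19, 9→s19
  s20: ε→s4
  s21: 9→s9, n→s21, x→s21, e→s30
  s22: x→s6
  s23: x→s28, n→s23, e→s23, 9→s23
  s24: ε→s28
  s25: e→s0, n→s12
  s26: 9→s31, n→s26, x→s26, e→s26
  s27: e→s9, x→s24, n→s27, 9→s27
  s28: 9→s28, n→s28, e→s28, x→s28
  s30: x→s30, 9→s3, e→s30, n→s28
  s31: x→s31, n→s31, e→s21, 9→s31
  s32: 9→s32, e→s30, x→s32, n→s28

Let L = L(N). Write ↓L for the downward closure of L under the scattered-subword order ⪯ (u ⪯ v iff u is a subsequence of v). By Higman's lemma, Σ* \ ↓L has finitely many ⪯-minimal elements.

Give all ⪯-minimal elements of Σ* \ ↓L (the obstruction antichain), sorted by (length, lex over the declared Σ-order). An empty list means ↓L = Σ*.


|Q|=33, |F|=20, |δ|=104 (7 ε).
min D↑ (21 st, q0=0, F={15}): 0:e→0,9→1,x→2,n→0 1:e→1,9→3,x→4,n→1 2:e→2,9→5,x→2,n→2 3:e→6,9→3,x→7,n→3 4:e→4,9→8,x→4,n→4 5:e→9,9→8,x→5,n→5 6:e→6,9→10,x→11,n→6 7:e→11,9→8,x→7,n→7 8:e→12,9→8,x→8,n→8 9:e→13,9→14,x→9,n→9 10:e→10,9→10,x→15,n→10 11:e→11,9→16,x→11,n→11 12:e→17,9→18,x→12,n→12 13:e→13,9→19,x→13,n→15 14:e→17,9→14,x→14,n→14 15:e→15,9→15,x→15,n→15 16:e→18,9→16,x→15,n→16 17:e→17,9→20,x→17,n→15 18:e→20,9→18,x→15,n→18 19:e→17,9→19,x→19,n→15 20:e→20,9→20,x→15,n→15.
'99e9x': |S_i|=[24, 21, 16, 11, 6, 2] end={s24,s28} — reject; 5/5 deletions ∈↓L.
'x9een': N↓-sim [24, 19, 13, 9, 5, 1] end={s28} rej; 5/5 deletions ∈↓L.
2 words, ⪯-incomp.

min(Σ*\↓L) = [99e9x, x9een].
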